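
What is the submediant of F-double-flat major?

Dbb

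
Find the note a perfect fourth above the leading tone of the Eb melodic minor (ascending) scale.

G

The leading tone of Eb melodic minor (ascending) is D.
A perfect fourth (5 semitones) above D lands on the letter G, giving G.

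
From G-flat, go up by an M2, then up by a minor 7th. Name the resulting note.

A major second up from Gb is Ab (letter A, 2 semitones up).
A minor seventh up from Ab is Gb (letter G, 10 semitones up).

Gb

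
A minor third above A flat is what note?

Cb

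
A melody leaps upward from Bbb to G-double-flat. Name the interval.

Counting letters B–C–D–E–F–G gives a sixth.
Bbb→Gbb = 8 semitones, 1 narrower than the major sixth (9), so minor.

minor sixth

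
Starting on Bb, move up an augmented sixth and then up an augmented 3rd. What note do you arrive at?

An augmented sixth up from Bb is G# (letter G, 10 semitones up).
An augmented third up from G# is B## (letter B, 5 semitones up).

B##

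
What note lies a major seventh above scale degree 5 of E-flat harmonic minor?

Scale degree 5 of Eb harmonic minor is Bb.
A major seventh (11 semitones) above Bb lands on the letter A, giving A.

A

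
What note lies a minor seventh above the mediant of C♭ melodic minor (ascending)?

The mediant of Cb melodic minor (ascending) is Ebb.
A minor seventh (10 semitones) above Ebb lands on the letter D, giving Dbb.

Dbb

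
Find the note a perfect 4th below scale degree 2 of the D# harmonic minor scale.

B#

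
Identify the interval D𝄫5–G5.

Counting letters D–E–F–G gives a fourth.
Dbb→G = 7 semitones, 2 wider than the perfect fourth (5), so doubly augmented.

doubly augmented fourth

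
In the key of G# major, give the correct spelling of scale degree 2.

A#

The G# major scale runs G# A# B# C# D# E# F##.
Degree 2 is A#.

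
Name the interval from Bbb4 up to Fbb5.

diminished fifth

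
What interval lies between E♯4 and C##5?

major sixth

The letter names run E→C, a span of 5 letter steps, so the interval is some kind of sixth.
E# to C## is 9 semitones. A major sixth is 9, so 9 makes it major.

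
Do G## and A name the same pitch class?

Yes

G## = pitch class 9 and A = pitch class 9 — the same pitch class, so they are enharmonic equivalents.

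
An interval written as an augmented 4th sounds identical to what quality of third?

doubly augmented

An augmented fourth spans 6 semitones.
A third spanning 6 semitones is doubly augmented (the major third is 4).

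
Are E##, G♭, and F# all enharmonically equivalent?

Yes

E## is pitch class 6; Gb is pitch class 6; F# is pitch class 6.
All spellings map to pitch class 6, so they are enharmonically equivalent.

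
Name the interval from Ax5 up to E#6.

diminished fifth

Counting letters A–B–C–D–E gives a fifth.
A##→E# = 6 semitones, 1 narrower than the perfect fifth (7), so diminished.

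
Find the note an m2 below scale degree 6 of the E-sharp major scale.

Scale degree 6 of E# major is C##.
A minor second (1 semitone) below C## lands on the letter B, giving B##.

B##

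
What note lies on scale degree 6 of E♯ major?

C##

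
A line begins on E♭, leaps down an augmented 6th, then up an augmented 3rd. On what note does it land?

An augmented sixth down from Eb is Gbb (letter G, 10 semitones down).
An augmented third up from Gbb is Bb (letter B, 5 semitones up).

Bb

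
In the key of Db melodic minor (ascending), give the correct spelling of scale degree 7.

C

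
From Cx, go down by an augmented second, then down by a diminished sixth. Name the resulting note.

An augmented second down from C## is B (letter B, 3 semitones down).
A diminished sixth down from B is D## (letter D, 7 semitones down).

D##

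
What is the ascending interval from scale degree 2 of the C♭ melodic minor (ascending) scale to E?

augmented second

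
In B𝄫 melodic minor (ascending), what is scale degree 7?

Degree 7 takes the letter 6 steps above B, which is A.
In melodic minor (ascending), degree 7 sits 11 semitones above the tonic. Bbb + 11 semitones is pitch class 8, spelled on A as Ab.

Ab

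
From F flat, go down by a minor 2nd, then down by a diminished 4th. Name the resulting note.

B

A minor second down from Fb is Eb (letter E, 1 semitone down).
A diminished fourth down from Eb is B (letter B, 4 semitones down).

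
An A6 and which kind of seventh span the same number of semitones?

minor

An augmented sixth spans 10 semitones.
A seventh spanning 10 semitones is minor (the major seventh is 11).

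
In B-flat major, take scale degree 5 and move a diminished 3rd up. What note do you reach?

Scale degree 5 of Bb major is F.
A diminished third (2 semitones) above F lands on the letter A, giving Abb.

Abb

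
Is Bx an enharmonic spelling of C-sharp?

B## is pitch class 1; C# is pitch class 1.
All spellings map to pitch class 1, so they are enharmonically equivalent.

Yes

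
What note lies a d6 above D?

A sixth above D lands on the letter B.
A diminished sixth spans 7 semitones, so D moves to pitch class 9. On the letter B that is Bbb.

Bbb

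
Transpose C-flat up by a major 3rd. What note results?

Eb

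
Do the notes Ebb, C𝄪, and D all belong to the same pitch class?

Yes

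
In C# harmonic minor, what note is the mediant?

The C# harmonic minor scale runs C# D# E F# G# A B#.
Degree 3 is E.

E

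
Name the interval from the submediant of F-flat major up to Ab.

The submediant of Fb major is Db.
Db up to Ab: letters D→A make it a fifth; 7 semitones makes it perfect.

perfect fifth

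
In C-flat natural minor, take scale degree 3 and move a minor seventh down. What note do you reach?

Scale degree 3 of Cb natural minor is Ebb.
A minor seventh (10 semitones) below Ebb lands on the letter F, giving Fb.

Fb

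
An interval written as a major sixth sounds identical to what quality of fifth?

doubly augmented

A major sixth spans 9 semitones.
A fifth spanning 9 semitones is doubly augmented (the perfect fifth is 7).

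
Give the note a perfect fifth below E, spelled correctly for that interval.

A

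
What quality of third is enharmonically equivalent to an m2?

doubly diminished

A minor second spans 1 semitone.
A third spanning 1 semitone is doubly diminished (the major third is 4).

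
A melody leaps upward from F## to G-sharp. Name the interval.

minor second

The letter names run F→G, a span of 1 letter step, so the interval is some kind of second.
F## to G# is 1 semitone. A major second is 2, so 1 makes it minor.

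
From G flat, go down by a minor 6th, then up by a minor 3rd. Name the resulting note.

Db

A minor sixth down from Gb is Bb (letter B, 8 semitones down).
A minor third up from Bb is Db (letter D, 3 semitones up).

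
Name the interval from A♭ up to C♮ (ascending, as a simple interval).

The letter names run A→C, a span of 2 letter steps, so the interval is some kind of third.
Ab to C is 4 semitones. A major third is 4, so 4 makes it major.

major third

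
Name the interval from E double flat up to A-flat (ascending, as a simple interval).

The letter names run E→A, a span of 3 letter steps, so the interval is some kind of fourth.
Ebb to Ab is 6 semitones. A perfect fourth is 5, so 6 makes it augmented.

augmented fourth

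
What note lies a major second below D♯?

C#

D down a major second is C, so the target letter is C.
From D#, a major second is 2 semitones down: C#.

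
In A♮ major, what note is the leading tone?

The A major scale runs A B C# D E F# G#.
Degree 7 is G#.

G#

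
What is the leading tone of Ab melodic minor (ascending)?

G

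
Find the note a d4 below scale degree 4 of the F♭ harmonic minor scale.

F

Scale degree 4 of Fb harmonic minor is Bbb.
A diminished fourth (4 semitones) below Bbb lands on the letter F, giving F.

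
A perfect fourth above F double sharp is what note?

B#

F up a perfect fourth is Bb, so the target letter is B.
From F##, a perfect fourth is 5 semitones up: B#.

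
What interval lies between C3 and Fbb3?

doubly diminished fourth

The letter names run C→F, a span of 3 letter steps, so the interval is some kind of fourth.
C to Fbb is 3 semitones. A perfect fourth is 5, so 3 makes it doubly diminished.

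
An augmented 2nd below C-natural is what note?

C down a major second is Bb, so the target letter is B.
From C, an augmented second is 3 semitones down: Bbb.

Bbb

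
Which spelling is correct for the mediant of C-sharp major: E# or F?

E#

Each scale degree takes a distinct letter name. Degree 3 of a scale on C must use the letter E.
E# and F are enharmonically the same pitch, but only E# uses the letter E, so it is the correct spelling here.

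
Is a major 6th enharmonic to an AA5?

Yes

A major sixth spans 9 semitones; a doubly augmented fifth spans 9.
They are enharmonically equivalent.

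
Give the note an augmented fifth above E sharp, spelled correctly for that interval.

B##

A fifth above E lands on the letter B.
An augmented fifth spans 8 semitones, so E# moves to pitch class 1. On the letter B that is B##.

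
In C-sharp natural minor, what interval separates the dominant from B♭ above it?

diminished third

The dominant of C# natural minor is G#.
G# up to Bb: letters G→B make it a third; 2 semitones makes it diminished.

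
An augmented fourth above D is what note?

D up a perfect fourth is G, so the target letter is G.
From D, an augmented fourth is 6 semitones up: G#.

G#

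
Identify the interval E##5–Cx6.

minor sixth

Counting letters E–F–G–A–B–C gives a sixth.
E##→C## = 8 semitones, 1 narrower than the major sixth (9), so minor.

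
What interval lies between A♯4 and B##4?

augmented second

Counting letters A–B gives a second.
A#→B## = 3 semitones, 1 wider than the major second (2), so augmented.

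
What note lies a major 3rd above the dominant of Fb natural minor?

The dominant of Fb natural minor is Cb.
A major third (4 semitones) above Cb lands on the letter E, giving Eb.

Eb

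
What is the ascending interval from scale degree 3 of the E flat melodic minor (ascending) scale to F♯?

Scale degree 3 of Eb melodic minor (ascending) is Gb.
Gb up to F#: letters G→F make it a seventh; 12 semitones makes it augmented.

augmented seventh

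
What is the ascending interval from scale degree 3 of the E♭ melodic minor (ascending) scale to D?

augmented fifth

Scale degree 3 of Eb melodic minor (ascending) is Gb.
Gb up to D: letters G→D make it a fifth; 8 semitones makes it augmented.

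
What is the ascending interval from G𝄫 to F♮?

The letter names run G→F, a span of 6 letter steps, so the interval is some kind of seventh.
Gbb to F is 12 semitones. A major seventh is 11, so 12 makes it augmented.

augmented seventh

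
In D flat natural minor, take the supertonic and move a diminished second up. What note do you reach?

The supertonic of Db natural minor is Eb.
A diminished second (0 semitones) above Eb lands on the letter F, giving Fbb.

Fbb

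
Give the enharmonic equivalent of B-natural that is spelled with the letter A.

B is pitch class 11. The letter A alone is pitch class 9.
To reach pitch class 11 from A requires an offset of +2 semitones, i.e. double sharp: A##.

A##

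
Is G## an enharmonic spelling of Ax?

Two spellings are enharmonically equivalent only if they share a pitch class.
Here G## → 9, A## → 11; 9 ≠ 11, so they are not.

No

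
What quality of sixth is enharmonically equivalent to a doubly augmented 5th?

A doubly augmented fifth spans 9 semitones.
A sixth spanning 9 semitones is major (the major sixth is 9).

major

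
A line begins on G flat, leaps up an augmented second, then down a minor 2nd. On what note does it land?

G#

An augmented second up from Gb is A (letter A, 3 semitones up).
A minor second down from A is G# (letter G, 1 semitone down).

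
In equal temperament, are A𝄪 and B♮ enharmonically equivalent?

Yes

A## = pitch class 11 and B = pitch class 11 — the same pitch class, so they are enharmonic equivalents.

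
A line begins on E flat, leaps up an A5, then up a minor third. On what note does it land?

An augmented fifth up from Eb is B (letter B, 8 semitones up).
A minor third up from B is D (letter D, 3 semitones up).

D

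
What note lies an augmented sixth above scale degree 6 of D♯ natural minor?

G##

Scale degree 6 of D# natural minor is B.
An augmented sixth (10 semitones) above B lands on the letter G, giving G##.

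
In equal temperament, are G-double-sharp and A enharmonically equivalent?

Yes

G## = pitch class 9 and A = pitch class 9 — the same pitch class, so they are enharmonic equivalents.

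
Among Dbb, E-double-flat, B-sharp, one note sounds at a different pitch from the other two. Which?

In 12-tone equal temperament, enharmonic equivalents share a pitch class. Dbb is pitch class 0; Ebb is pitch class 2; B# is pitch class 0.
Dbb and B# share pitch class 0, while Ebb is pitch class 2.

Ebb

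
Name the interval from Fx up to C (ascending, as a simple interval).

The letter names run F→C, a span of 4 letter steps, so the interval is some kind of fifth.
F## to C is 5 semitones. A perfect fifth is 7, so 5 makes it doubly diminished.

doubly diminished fifth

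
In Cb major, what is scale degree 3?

Degree 3 takes the letter 2 steps above C, which is E.
In major, degree 3 sits 4 semitones above the tonic. Cb + 4 semitones is pitch class 3, spelled on E as Eb.

Eb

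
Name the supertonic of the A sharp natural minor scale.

B#

Degree 2 takes the letter 1 step above A, which is B.
In natural minor, degree 2 sits 2 semitones above the tonic. A# + 2 semitones is pitch class 0, spelled on B as B#.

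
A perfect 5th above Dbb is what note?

Abb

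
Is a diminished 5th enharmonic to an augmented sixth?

No

A diminished fifth spans 6 semitones; an augmented sixth spans 10.
The spans differ, so they are not enharmonic equivalents.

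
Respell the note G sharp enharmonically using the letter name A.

Ab

Plain A sits 1 semitone above G#, so on the letter A the same pitch needs a flat: Ab.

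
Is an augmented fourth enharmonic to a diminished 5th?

Yes

An augmented fourth spans 6 semitones; a diminished fifth spans 6.
They are enharmonically equivalent.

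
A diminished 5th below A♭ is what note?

A fifth below A lands on the letter D.
A diminished fifth spans 6 semitones, so Ab moves to pitch class 2. On the letter D that is D.

D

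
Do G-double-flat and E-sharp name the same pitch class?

Gbb is pitch class 5; E# is pitch class 5.
All spellings map to pitch class 5, so they are enharmonically equivalent.

Yes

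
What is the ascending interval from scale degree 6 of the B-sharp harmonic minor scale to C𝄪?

augmented fourth

Scale degree 6 of B# harmonic minor is G#.
G# up to C##: letters G→C make it a fourth; 6 semitones makes it augmented.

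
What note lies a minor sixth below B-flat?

D

A sixth below B lands on the letter D.
A minor sixth spans 8 semitones, so Bb moves to pitch class 2. On the letter D that is D.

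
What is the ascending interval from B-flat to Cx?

The letter names run B→C, a span of 1 letter step, so the interval is some kind of second.
Bb to C## is 4 semitones. A major second is 2, so 4 makes it doubly augmented.

doubly augmented second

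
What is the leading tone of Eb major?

Degree 7 takes the letter 6 steps above E, which is D.
In major, degree 7 sits 11 semitones above the tonic. Eb + 11 semitones is pitch class 2, spelled on D as D.

D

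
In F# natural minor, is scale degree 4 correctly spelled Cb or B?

Each scale degree takes a distinct letter name. Degree 4 of a scale on F must use the letter B.
B and Cb are enharmonically the same pitch, but only B uses the letter B, so it is the correct spelling here.

B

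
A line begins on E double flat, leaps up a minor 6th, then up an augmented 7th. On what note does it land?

A minor sixth up from Ebb is Cbb (letter C, 8 semitones up).
An augmented seventh up from Cbb is Bb (letter B, 12 semitones up).

Bb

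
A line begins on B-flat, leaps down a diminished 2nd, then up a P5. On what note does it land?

E#

A diminished second down from Bb is A# (letter A, 0 semitones down).
A perfect fifth up from A# is E# (letter E, 7 semitones up).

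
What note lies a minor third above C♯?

A third above C lands on the letter E.
A minor third spans 3 semitones, so C# moves to pitch class 4. On the letter E that is E.

E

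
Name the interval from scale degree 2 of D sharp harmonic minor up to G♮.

diminished third

Scale degree 2 of D# harmonic minor is E#.
E# up to G: letters E→G make it a third; 2 semitones makes it diminished.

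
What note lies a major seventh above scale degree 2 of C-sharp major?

C##

Scale degree 2 of C# major is D#.
A major seventh (11 semitones) above D# lands on the letter C, giving C##.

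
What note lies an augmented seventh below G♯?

G down a major seventh is Ab, so the target letter is A.
From G#, an augmented seventh is 12 semitones down: Ab.

Ab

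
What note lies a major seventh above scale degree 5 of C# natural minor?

F##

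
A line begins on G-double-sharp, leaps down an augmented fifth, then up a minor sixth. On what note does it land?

A

An augmented fifth down from G## is C# (letter C, 8 semitones down).
A minor sixth up from C# is A (letter A, 8 semitones up).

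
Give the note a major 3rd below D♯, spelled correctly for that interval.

A third below D lands on the letter B.
A major third spans 4 semitones, so D# moves to pitch class 11. On the letter B that is B.

B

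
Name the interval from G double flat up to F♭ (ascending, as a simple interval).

Counting letters G–A–B–C–D–E–F gives a seventh.
Gbb→Fb = 11 semitones, exactly the major seventh.

major seventh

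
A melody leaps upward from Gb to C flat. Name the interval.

perfect fourth

The letter names run G→C, a span of 3 letter steps, so the interval is some kind of fourth.
Gb to Cb is 5 semitones. A perfect fourth is 5, so 5 makes it perfect.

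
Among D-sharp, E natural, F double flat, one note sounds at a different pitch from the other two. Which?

E

In 12-tone equal temperament, enharmonic equivalents share a pitch class. D# is pitch class 3; E is pitch class 4; Fbb is pitch class 3.
D# and Fbb share pitch class 3, while E is pitch class 4.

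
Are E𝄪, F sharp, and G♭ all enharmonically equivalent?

Yes

E## = pitch class 6 and F# = pitch class 6 and Gb = pitch class 6 — the same pitch class, so they are enharmonic equivalents.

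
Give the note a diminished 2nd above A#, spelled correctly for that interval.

Bb

A second above A lands on the letter B.
A diminished second spans 0 semitones, so A# moves to pitch class 10. On the letter B that is Bb.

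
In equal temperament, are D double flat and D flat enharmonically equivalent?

Two spellings are enharmonically equivalent only if they share a pitch class.
Here Dbb → 0, Db → 1; 0 ≠ 1, so they are not.

No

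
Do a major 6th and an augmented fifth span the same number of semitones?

No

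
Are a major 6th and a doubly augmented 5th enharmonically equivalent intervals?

Yes

A major sixth spans 9 semitones; a doubly augmented fifth spans 9.
They are enharmonically equivalent.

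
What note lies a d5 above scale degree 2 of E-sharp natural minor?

C#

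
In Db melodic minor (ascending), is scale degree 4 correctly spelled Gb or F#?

Gb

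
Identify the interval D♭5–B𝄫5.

Counting letters D–E–F–G–A–B gives a sixth.
Db→Bbb = 8 semitones, 1 narrower than the major sixth (9), so minor.

minor sixth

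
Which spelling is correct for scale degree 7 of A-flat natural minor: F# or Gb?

Each scale degree takes a distinct letter name. Degree 7 of a scale on A must use the letter G.
Gb and F# are enharmonically the same pitch, but only Gb uses the letter G, so it is the correct spelling here.

Gb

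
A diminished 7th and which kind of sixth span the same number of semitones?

major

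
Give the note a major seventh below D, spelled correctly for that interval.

Eb

A seventh below D lands on the letter E.
A major seventh spans 11 semitones, so D moves to pitch class 3. On the letter E that is Eb.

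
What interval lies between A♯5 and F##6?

major sixth

The letter names run A→F, a span of 5 letter steps, so the interval is some kind of sixth.
A# to F## is 9 semitones. A major sixth is 9, so 9 makes it major.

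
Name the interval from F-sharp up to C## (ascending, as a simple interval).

augmented fifth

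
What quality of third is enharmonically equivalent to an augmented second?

minor

An augmented second spans 3 semitones.
A third spanning 3 semitones is minor (the major third is 4).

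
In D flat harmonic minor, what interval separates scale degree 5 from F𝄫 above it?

Scale degree 5 of Db harmonic minor is Ab.
Ab up to Fbb: letters A→F make it a sixth; 7 semitones makes it diminished.

diminished sixth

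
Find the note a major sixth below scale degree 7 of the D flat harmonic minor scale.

Scale degree 7 of Db harmonic minor is C.
A major sixth (9 semitones) below C lands on the letter E, giving Eb.

Eb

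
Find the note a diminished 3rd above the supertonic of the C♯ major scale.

The supertonic of C# major is D#.
A diminished third (2 semitones) above D# lands on the letter F, giving F.

F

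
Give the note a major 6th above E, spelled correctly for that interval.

A sixth above E lands on the letter C.
A major sixth spans 9 semitones, so E moves to pitch class 1. On the letter C that is C#.

C#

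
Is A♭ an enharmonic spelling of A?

No

Ab is pitch class 8; A is pitch class 9.
The pitch classes differ (8 vs. 9), so they are not enharmonic equivalents.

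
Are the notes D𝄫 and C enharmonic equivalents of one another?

Dbb = pitch class 0 and C = pitch class 0 — the same pitch class, so they are enharmonic equivalents.

Yes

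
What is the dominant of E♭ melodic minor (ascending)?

Degree 5 takes the letter 4 steps above E, which is B.
In melodic minor (ascending), degree 5 sits 7 semitones above the tonic. Eb + 7 semitones is pitch class 10, spelled on B as Bb.

Bb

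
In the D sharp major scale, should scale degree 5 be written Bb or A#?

Each scale degree takes a distinct letter name. Degree 5 of a scale on D must use the letter A.
A# and Bb are enharmonically the same pitch, but only A# uses the letter A, so it is the correct spelling here.

A#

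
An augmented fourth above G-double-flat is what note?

Cb

G up a perfect fourth is C, so the target letter is C.
From Gbb, an augmented fourth is 6 semitones up: Cb.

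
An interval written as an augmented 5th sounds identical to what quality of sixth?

An augmented fifth spans 8 semitones.
A sixth spanning 8 semitones is minor (the major sixth is 9).

minor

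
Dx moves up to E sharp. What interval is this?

minor second

The letter names run D→E, a span of 1 letter step, so the interval is some kind of second.
D## to E# is 1 semitone. A major second is 2, so 1 makes it minor.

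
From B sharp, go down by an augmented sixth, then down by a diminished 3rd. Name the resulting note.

B#

An augmented sixth down from B# is D (letter D, 10 semitones down).
A diminished third down from D is B# (letter B, 2 semitones down).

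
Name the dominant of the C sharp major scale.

G#

The C# major scale runs C# D# E# F# G# A# B#.
Degree 5 is G#.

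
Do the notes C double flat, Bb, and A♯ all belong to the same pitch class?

Yes

Cbb = pitch class 10 and Bb = pitch class 10 and A# = pitch class 10 — the same pitch class, so they are enharmonic equivalents.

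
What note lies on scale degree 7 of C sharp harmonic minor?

B#

Degree 7 takes the letter 6 steps above C, which is B.
In harmonic minor, degree 7 sits 11 semitones above the tonic. C# + 11 semitones is pitch class 0, spelled on B as B#.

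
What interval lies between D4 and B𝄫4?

diminished sixth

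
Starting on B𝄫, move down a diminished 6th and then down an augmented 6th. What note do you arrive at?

Fb

A diminished sixth down from Bbb is D (letter D, 7 semitones down).
An augmented sixth down from D is Fb (letter F, 10 semitones down).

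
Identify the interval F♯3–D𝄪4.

augmented sixth

Counting letters F–G–A–B–C–D gives a sixth.
F#→D## = 10 semitones, 1 wider than the major sixth (9), so augmented.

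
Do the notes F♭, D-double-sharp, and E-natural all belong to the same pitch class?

Yes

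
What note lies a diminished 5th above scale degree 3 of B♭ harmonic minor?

Abb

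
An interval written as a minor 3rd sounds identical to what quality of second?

augmented

A minor third spans 3 semitones.
A second spanning 3 semitones is augmented (the major second is 2).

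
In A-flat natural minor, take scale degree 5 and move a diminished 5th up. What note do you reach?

Scale degree 5 of Ab natural minor is Eb.
A diminished fifth (6 semitones) above Eb lands on the letter B, giving Bbb.

Bbb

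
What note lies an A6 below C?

C down a major sixth is Eb, so the target letter is E.
From C, an augmented sixth is 10 semitones down: Ebb.

Ebb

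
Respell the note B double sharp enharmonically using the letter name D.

B## is pitch class 1. The letter D alone is pitch class 2.
To reach pitch class 1 from D requires an offset of -1 semitone, i.e. flat: Db.

Db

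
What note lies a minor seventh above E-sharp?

D#

A seventh above E lands on the letter D.
A minor seventh spans 10 semitones, so E# moves to pitch class 3. On the letter D that is D#.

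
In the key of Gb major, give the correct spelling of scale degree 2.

Ab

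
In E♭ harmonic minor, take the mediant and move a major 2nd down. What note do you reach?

Fb

The mediant of Eb harmonic minor is Gb.
A major second (2 semitones) below Gb lands on the letter F, giving Fb.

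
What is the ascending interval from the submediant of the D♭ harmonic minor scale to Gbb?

minor sixth

The submediant of Db harmonic minor is Bbb.
Bbb up to Gbb: letters B→G make it a sixth; 8 semitones makes it minor.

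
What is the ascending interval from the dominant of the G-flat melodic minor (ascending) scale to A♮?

The dominant of Gb melodic minor (ascending) is Db.
Db up to A: letters D→A make it a fifth; 8 semitones makes it augmented.

augmented fifth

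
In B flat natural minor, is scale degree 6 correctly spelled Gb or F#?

Each scale degree takes a distinct letter name. Degree 6 of a scale on B must use the letter G.
Gb and F# are enharmonically the same pitch, but only Gb uses the letter G, so it is the correct spelling here.

Gb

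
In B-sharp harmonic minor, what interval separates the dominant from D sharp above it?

minor sixth

The dominant of B# harmonic minor is F##.
F## up to D#: letters F→D make it a sixth; 8 semitones makes it minor.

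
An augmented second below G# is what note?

G down a major second is F, so the target letter is F.
From G#, an augmented second is 3 semitones down: F.

F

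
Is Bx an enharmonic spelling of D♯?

Two spellings are enharmonically equivalent only if they share a pitch class.
Here B## → 1, D# → 3; 1 ≠ 3, so they are not.

No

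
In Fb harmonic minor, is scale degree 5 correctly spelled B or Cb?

Each scale degree takes a distinct letter name. Degree 5 of a scale on F must use the letter C.
Cb and B are enharmonically the same pitch, but only Cb uses the letter C, so it is the correct spelling here.

Cb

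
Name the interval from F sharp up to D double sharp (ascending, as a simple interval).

Counting letters F–G–A–B–C–D gives a sixth.
F#→D## = 10 semitones, 1 wider than the major sixth (9), so augmented.

augmented sixth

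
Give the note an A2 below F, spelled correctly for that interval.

Ebb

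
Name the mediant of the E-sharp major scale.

The E# major scale runs E# F## G## A# B# C## D##.
Degree 3 is G##.

G##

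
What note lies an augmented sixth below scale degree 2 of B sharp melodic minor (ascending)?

Scale degree 2 of B# melodic minor (ascending) is C##.
An augmented sixth (10 semitones) below C## lands on the letter E, giving E.

E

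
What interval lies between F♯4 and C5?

diminished fifth

Counting letters F–G–A–B–C gives a fifth.
F#→C = 6 semitones, 1 narrower than the perfect fifth (7), so diminished.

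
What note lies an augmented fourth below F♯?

A fourth below F lands on the letter C.
An augmented fourth spans 6 semitones, so F# moves to pitch class 0. On the letter C that is C.

C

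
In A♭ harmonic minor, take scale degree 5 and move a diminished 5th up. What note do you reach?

Scale degree 5 of Ab harmonic minor is Eb.
A diminished fifth (6 semitones) above Eb lands on the letter B, giving Bbb.

Bbb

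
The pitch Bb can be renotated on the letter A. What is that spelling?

A#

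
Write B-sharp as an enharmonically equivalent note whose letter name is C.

C

B# is pitch class 0. The letter C alone is pitch class 0.
Pitch class 0 on C needs no accidental: C.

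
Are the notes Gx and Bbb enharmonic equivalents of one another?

Yes

G## = pitch class 9 and Bbb = pitch class 9 — the same pitch class, so they are enharmonic equivalents.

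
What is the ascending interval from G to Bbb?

The letter names run G→B, a span of 2 letter steps, so the interval is some kind of third.
G to Bbb is 2 semitones. A major third is 4, so 2 makes it diminished.

diminished third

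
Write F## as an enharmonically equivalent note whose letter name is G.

G

Plain G sits at the same pitch as F##, so on the letter G the same pitch needs a natural: G.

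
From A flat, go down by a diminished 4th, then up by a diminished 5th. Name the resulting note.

A diminished fourth down from Ab is E (letter E, 4 semitones down).
A diminished fifth up from E is Bb (letter B, 6 semitones up).

Bb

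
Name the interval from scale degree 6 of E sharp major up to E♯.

Scale degree 6 of E# major is C##.
C## up to E#: letters C→E make it a third; 3 semitones makes it minor.

minor third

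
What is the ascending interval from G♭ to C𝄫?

diminished fourth

The letter names run G→C, a span of 3 letter steps, so the interval is some kind of fourth.
Gb to Cbb is 4 semitones. A perfect fourth is 5, so 4 makes it diminished.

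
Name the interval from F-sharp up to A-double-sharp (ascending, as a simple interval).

augmented third

Counting letters F–G–A gives a third.
F#→A## = 5 semitones, 1 wider than the major third (4), so augmented.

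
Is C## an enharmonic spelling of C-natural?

Two spellings are enharmonically equivalent only if they share a pitch class.
Here C## → 2, C → 0; 0 ≠ 2, so they are not.

No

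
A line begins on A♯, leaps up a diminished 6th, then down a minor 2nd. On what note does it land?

A diminished sixth up from A# is F (letter F, 7 semitones up).
A minor second down from F is E (letter E, 1 semitone down).

E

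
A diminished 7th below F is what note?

G#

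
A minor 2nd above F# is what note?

G

F up a major second is G, so the target letter is G.
From F#, a minor second is 1 semitone up: G.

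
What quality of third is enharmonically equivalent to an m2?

doubly diminished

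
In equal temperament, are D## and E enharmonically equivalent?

Yes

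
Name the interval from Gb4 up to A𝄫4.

The letter names run G→A, a span of 1 letter step, so the interval is some kind of second.
Gb to Abb is 1 semitone. A major second is 2, so 1 makes it minor.

minor second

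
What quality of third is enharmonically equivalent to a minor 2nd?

A minor second spans 1 semitone.
A third spanning 1 semitone is doubly diminished (the major third is 4).

doubly diminished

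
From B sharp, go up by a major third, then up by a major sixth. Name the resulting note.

A major third up from B# is D## (letter D, 4 semitones up).
A major sixth up from D## is B## (letter B, 9 semitones up).

B##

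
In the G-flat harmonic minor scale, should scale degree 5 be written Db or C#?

Each scale degree takes a distinct letter name. Degree 5 of a scale on G must use the letter D.
Db and C# are enharmonically the same pitch, but only Db uses the letter D, so it is the correct spelling here.

Db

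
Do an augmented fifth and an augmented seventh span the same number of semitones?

No

An augmented fifth spans 8 semitones; an augmented seventh spans 12.
The spans differ, so they are not enharmonic equivalents.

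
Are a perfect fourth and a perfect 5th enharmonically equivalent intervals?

No

A perfect fourth spans 5 semitones; a perfect fifth spans 7.
The spans differ, so they are not enharmonic equivalents.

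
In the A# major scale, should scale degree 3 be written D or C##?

C##

Each scale degree takes a distinct letter name. Degree 3 of a scale on A must use the letter C.
C## and D are enharmonically the same pitch, but only C## uses the letter C, so it is the correct spelling here.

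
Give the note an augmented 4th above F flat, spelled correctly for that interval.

F up a perfect fourth is Bb, so the target letter is B.
From Fb, an augmented fourth is 6 semitones up: Bb.

Bb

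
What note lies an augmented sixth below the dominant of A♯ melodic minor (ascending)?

The dominant of A# melodic minor (ascending) is E#.
An augmented sixth (10 semitones) below E# lands on the letter G, giving G.

G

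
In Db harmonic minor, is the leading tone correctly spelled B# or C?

C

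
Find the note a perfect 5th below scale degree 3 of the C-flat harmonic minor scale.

Scale degree 3 of Cb harmonic minor is Ebb.
A perfect fifth (7 semitones) below Ebb lands on the letter A, giving Abb.

Abb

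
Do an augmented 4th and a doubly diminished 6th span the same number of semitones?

An augmented fourth spans 6 semitones; a doubly diminished sixth spans 6.
They are enharmonically equivalent.

Yes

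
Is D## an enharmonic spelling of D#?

No

Two spellings are enharmonically equivalent only if they share a pitch class.
Here D## → 4, D# → 3; 3 ≠ 4, so they are not.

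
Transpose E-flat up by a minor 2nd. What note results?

A second above E lands on the letter F.
A minor second spans 1 semitone, so Eb moves to pitch class 4. On the letter F that is Fb.

Fb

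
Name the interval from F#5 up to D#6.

major sixth

Counting letters F–G–A–B–C–D gives a sixth.
F#→D# = 9 semitones, exactly the major sixth.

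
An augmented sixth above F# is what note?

F up a major sixth is D, so the target letter is D.
From F#, an augmented sixth is 10 semitones up: D##.

D##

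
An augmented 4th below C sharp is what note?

G

A fourth below C lands on the letter G.
An augmented fourth spans 6 semitones, so C# moves to pitch class 7. On the letter G that is G.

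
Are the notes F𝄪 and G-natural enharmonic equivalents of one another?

F## = pitch class 7 and G = pitch class 7 — the same pitch class, so they are enharmonic equivalents.

Yes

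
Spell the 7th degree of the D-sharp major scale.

C##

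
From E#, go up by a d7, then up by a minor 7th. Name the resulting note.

C

A diminished seventh up from E# is D (letter D, 9 semitones up).
A minor seventh up from D is C (letter C, 10 semitones up).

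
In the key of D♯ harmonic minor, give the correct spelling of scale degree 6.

Degree 6 takes the letter 5 steps above D, which is B.
In harmonic minor, degree 6 sits 8 semitones above the tonic. D# + 8 semitones is pitch class 11, spelled on B as B.

B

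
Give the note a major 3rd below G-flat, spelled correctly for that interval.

Ebb

G down a major third is Eb, so the target letter is E.
From Gb, a major third is 4 semitones down: Ebb.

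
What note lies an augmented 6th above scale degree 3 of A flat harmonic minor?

A

Scale degree 3 of Ab harmonic minor is Cb.
An augmented sixth (10 semitones) above Cb lands on the letter A, giving A.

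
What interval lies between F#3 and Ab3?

diminished third

Counting letters F–G–A gives a third.
F#→Ab = 2 semitones, 2 narrower than the major third (4), so diminished.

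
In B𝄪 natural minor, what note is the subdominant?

E##

Degree 4 takes the letter 3 steps above B, which is E.
In natural minor, degree 4 sits 5 semitones above the tonic. B## + 5 semitones is pitch class 6, spelled on E as E##.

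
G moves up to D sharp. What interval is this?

augmented fifth

Counting letters G–A–B–C–D gives a fifth.
G→D# = 8 semitones, 1 wider than the perfect fifth (7), so augmented.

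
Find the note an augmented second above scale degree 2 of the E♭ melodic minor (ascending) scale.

G#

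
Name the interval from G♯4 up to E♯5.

Counting letters G–A–B–C–D–E gives a sixth.
G#→E# = 9 semitones, exactly the major sixth.

major sixth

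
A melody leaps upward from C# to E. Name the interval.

The letter names run C→E, a span of 2 letter steps, so the interval is some kind of third.
C# to E is 3 semitones. A major third is 4, so 3 makes it minor.

minor third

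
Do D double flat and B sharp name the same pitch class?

Dbb = pitch class 0 and B# = pitch class 0 — the same pitch class, so they are enharmonic equivalents.

Yes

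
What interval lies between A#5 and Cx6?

major third

The letter names run A→C, a span of 2 letter steps, so the interval is some kind of third.
A# to C## is 4 semitones. A major third is 4, so 4 makes it major.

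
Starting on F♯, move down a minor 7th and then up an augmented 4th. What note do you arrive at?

A minor seventh down from F# is G# (letter G, 10 semitones down).
An augmented fourth up from G# is C## (letter C, 6 semitones up).

C##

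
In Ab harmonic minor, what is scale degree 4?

Degree 4 takes the letter 3 steps above A, which is D.
In harmonic minor, degree 4 sits 5 semitones above the tonic. Ab + 5 semitones is pitch class 1, spelled on D as Db.

Db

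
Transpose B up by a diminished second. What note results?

Cb

B up a major second is C#, so the target letter is C.
From B, a diminished second is 0 semitones up: Cb.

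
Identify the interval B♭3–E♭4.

perfect fourth

The letter names run B→E, a span of 3 letter steps, so the interval is some kind of fourth.
Bb to Eb is 5 semitones. A perfect fourth is 5, so 5 makes it perfect.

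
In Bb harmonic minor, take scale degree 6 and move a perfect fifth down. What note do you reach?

Cb

Scale degree 6 of Bb harmonic minor is Gb.
A perfect fifth (7 semitones) below Gb lands on the letter C, giving Cb.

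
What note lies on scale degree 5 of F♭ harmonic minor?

Cb

The Fb harmonic minor scale runs Fb Gb Abb Bbb Cb Dbb Eb.
Degree 5 is Cb.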